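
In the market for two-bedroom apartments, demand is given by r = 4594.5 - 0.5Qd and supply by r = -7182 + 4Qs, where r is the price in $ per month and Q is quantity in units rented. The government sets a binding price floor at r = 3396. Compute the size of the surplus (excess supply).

Surplus = 247.5

Inverting to quantity form: Qd = 9189 - 2r and Qs = 1795.5 + 0.25r.
With r fixed at 3396, quantity demanded is 2397 and quantity supplied is 2644.5.
Surplus = Qs - Qd = 2644.5 - 2397 = 247.5.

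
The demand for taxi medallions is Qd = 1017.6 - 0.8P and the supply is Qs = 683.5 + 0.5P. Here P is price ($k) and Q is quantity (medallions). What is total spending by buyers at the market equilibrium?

Total spending by buyers = 208684

At equilibrium Qd = Qs, so 1017.6 - 0.8P = 683.5 + 0.5P; collecting terms, 334.1 = 1.3P and P* = 257.
From the demand curve, Q* = 1017.6 - 0.8(257) = 812.
Total spending by buyers = P* × Q* = 257 × 812 = 208684.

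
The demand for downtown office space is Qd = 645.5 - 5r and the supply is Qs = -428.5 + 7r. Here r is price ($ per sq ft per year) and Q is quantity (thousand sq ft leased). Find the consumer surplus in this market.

Consumer surplus = 3920.4

Equating demand and supply, 645.5 - 5r = -428.5 + 7r gives 12r = 1074, so r* = 89.5.
Plugging r* into demand: Q* = 645.5 - 5(89.5) = 198.
Demand choke price (Qd = 0): r = 645.5/5 = 129.1. Consumer surplus = ½ × (129.1 - 89.5) × 198 = 3920.4.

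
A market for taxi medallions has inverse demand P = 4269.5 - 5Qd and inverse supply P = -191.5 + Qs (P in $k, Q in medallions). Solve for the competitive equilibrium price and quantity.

Rewriting in direct form: Qd = 853.9 - 0.2P and Qs = 191.5 + P.
Equating demand and supply, 853.9 - 0.2P = 191.5 + P gives 1.2P = 662.4, so P* = 552.
From the demand curve, Q* = 853.9 - 0.2(552) = 743.5.

P* = 552, Q* = 743.5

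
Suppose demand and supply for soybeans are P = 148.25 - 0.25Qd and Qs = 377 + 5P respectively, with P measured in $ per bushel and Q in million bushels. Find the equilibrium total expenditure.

Total expenditure = 11928

Rewriting in direct form: Qd = 593 - 4P.
Equating demand and supply, 593 - 4P = 377 + 5P gives 9P = 216, so P* = 24.
Plugging P* into demand: Q* = 593 - 4(24) = 497.
Total expenditure = P* × Q* = 24 × 497 = 11928.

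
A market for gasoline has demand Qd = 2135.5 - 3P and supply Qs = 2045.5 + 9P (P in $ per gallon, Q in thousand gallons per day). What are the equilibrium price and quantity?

P* = 7.5, Q* = 2113

Equating demand and supply, 2135.5 - 3P = 2045.5 + 9P gives 12P = 90, so P* = 7.5.
From the demand curve, Q* = 2135.5 - 3(7.5) = 2113.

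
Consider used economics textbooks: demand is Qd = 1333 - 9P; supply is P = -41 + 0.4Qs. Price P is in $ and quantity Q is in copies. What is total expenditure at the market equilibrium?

Total expenditure = 39590

Rewriting in direct form: Qs = 102.5 + 2.5P.
Set Qd = Qs: 1333 - 9P = 102.5 + 2.5P, so 1230.5 = 11.5P and P* = 107.
Plugging P* into demand: Q* = 1333 - 9(107) = 370.
Total expenditure = P* × Q* = 107 × 370 = 39590.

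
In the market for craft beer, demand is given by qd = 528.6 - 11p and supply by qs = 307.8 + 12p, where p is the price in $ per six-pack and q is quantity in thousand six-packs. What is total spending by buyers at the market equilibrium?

At equilibrium qd = qs, so 528.6 - 11p = 307.8 + 12p; collecting terms, 220.8 = 23p and p* = 9.6.
From the demand curve, q* = 528.6 - 11(9.6) = 423.
Total spending by buyers = p* × q* = 9.6 × 423 = 4060.8.

Total spending by buyers = 4060.8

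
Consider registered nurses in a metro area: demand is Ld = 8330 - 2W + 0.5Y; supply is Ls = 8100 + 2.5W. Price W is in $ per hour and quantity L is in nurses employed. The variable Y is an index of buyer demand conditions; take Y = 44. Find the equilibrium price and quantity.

With Y = 44, demand is Ld = 8352 - 2W.
At equilibrium Ld = Ls, so 8352 - 2W = 8100 + 2.5W; collecting terms, 252 = 4.5W and W* = 56.
From the demand curve, L* = 8352 - 2(56) = 8240.

W* = 56, L* = 8240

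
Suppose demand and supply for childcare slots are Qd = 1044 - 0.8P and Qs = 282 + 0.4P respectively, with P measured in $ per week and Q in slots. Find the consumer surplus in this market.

Equating demand and supply, 1044 - 0.8P = 282 + 0.4P gives 1.2P = 762, so P* = 635.
Then Q* = 1044 - 0.8(635) = 536.
Demand choke price (Qd = 0): P = 1044/0.8 = 1305. Consumer surplus = ½ × (1305 - 635) × 536 = 179560.

Consumer surplus = 179560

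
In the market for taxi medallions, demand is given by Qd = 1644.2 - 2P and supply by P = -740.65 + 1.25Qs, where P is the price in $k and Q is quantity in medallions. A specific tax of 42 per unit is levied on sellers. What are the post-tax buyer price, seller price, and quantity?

Solving each curve for Q: Qs = 592.52 + 0.8P.
The tax drives a wedge P_b - P_s = 42. Substituting P_s = P_b - 42 into supply: Qs = 558.92 + 0.8P_b.
Set Qd = Qs: 1644.2 - 2P_b = 558.92 + 0.8P_b, so 1085.28 = 2.8P_b and P_b = 387.6.
Then P_s = 387.6 - 42 = 345.6 and Q = 1644.2 - 2(387.6) = 869.

P_b = 387.6, P_s = 345.6, Q = 869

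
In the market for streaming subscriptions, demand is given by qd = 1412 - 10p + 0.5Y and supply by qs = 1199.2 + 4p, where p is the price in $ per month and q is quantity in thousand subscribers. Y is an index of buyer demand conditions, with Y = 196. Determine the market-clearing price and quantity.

p* = 22.2, q* = 1288

With Y = 196, demand is qd = 1510 - 10p.
Set qd = qs: 1510 - 10p = 1199.2 + 4p, so 310.8 = 14p and p* = 22.2.
Substitute back: q* = 1510 - 10(22.2) = 1288.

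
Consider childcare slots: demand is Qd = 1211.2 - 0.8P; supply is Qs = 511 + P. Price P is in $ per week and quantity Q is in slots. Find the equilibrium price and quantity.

Set Qd = Qs: 1211.2 - 0.8P = 511 + P, so 700.2 = 1.8P and P* = 389.
Then Q* = 1211.2 - 0.8(389) = 900.

P* = 389, Q* = 900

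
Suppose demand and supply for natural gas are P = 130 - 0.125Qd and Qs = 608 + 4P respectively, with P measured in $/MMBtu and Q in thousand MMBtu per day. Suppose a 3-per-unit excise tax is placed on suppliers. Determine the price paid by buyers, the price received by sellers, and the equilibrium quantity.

P_b = 37, P_s = 34, Q = 744

Inverting to quantity form: Qd = 1040 - 8P.
Suppliers keep P_s = P_b - 3 per unit, so supply in terms of the buyer price is Qs = 596 + 4P_b.
Set Qd = Qs: 1040 - 8P_b = 596 + 4P_b, so 444 = 12P_b and P_b = 37.
So P_s = 34 and the quantity traded is Q = 1040 - 8(37) = 744.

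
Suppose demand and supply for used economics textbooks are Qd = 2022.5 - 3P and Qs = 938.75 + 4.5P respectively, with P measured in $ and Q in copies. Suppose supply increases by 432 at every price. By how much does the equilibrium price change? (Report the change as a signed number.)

ΔP = -57.6

Set Qd = Qs: 2022.5 - 3P = 938.75 + 4.5P, so 1083.75 = 7.5P and P* = 144.5.
Then Q* = 2022.5 - 3(144.5) = 1589.
After the shift, supply is Qs = 1370.75 + 4.5P.
The new intersection has 651.75 = 7.5P, i.e. P = 86.9, Q = 1761.8.
ΔP = 86.9 - 144.5 = -57.6.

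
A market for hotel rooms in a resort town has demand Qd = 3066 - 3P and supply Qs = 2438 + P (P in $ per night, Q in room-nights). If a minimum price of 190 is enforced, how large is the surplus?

Surplus = 132

With P fixed at 190, quantity demanded is 2496 and quantity supplied is 2628.
Surplus = Qs - Qd = 2628 - 2496 = 132.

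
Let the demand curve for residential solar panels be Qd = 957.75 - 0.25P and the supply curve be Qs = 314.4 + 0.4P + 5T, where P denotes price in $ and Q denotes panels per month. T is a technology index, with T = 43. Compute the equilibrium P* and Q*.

P* = 659, Q* = 793

With T = 43, supply is Qs = 529.4 + 0.4P.
Set Qd = Qs: 957.75 - 0.25P = 529.4 + 0.4P, so 428.35 = 0.65P and P* = 659.
Plugging P* into demand: Q* = 957.75 - 0.25(659) = 793.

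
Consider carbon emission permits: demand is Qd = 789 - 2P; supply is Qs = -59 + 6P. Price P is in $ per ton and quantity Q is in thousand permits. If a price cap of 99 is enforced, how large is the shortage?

With P fixed at 99, quantity demanded is 591 and quantity supplied is 535.
Shortage = Qd - Qs = 591 - 535 = 56.

Shortage = 56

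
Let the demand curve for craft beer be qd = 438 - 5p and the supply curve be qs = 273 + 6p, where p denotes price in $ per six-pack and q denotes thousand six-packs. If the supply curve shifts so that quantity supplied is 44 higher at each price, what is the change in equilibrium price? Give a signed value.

At equilibrium qd = qs, so 438 - 5p = 273 + 6p; collecting terms, 165 = 11p and p* = 15.
Substitute back: q* = 438 - 5(15) = 363.
After the shift, supply is qs = 317 + 6p.
Re-solving, 11p = 121 gives p = 11 and q = 383.
Δp = 11 - 15 = -4.

Δp = -4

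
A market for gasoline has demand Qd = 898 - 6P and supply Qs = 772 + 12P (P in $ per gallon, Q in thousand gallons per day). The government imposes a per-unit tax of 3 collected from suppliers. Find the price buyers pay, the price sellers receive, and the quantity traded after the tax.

P_b = 9, P_s = 6, Q = 844

The tax drives a wedge P_b - P_s = 3. Substituting P_s = P_b - 3 into supply: Qs = 736 + 12P_b.
Set Qd = Qs: 898 - 6P_b = 736 + 12P_b, so 162 = 18P_b and P_b = 9.
So P_s = 6 and the quantity traded is Q = 898 - 6(9) = 844.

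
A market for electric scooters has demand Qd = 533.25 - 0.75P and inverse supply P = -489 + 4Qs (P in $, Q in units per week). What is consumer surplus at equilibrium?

Consumer surplus = 33750

Rewriting in direct form: Qs = 122.25 + 0.25P.
The market clears where 533.25 - 0.75P = 122.25 + 0.25P. Rearranging, P = 411, hence P* = 411.
Plugging P* into demand: Q* = 533.25 - 0.75(411) = 225.
Demand choke price (Qd = 0): P = 533.25/0.75 = 711. Consumer surplus = ½ × (711 - 411) × 225 = 33750.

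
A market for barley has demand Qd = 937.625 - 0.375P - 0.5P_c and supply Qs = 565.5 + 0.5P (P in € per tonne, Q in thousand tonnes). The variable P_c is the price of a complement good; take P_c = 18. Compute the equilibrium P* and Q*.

P* = 415, Q* = 773

With P_c = 18, demand is Qd = 928.625 - 0.375P.
Set Qd = Qs: 928.625 - 0.375P = 565.5 + 0.5P, so 363.125 = 0.875P and P* = 415.
Substitute back: Q* = 928.625 - 0.375(415) = 773.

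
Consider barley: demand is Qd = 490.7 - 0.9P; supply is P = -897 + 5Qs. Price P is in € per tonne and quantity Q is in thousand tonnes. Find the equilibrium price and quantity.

Solving each curve for Q: Qs = 179.4 + 0.2P.
Set Qd = Qs: 490.7 - 0.9P = 179.4 + 0.2P, so 311.3 = 1.1P and P* = 283.
Substitute back: Q* = 490.7 - 0.9(283) = 236.

P* = 283, Q* = 236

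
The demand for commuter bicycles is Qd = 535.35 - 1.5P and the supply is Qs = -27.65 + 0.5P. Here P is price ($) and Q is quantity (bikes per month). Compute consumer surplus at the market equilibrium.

Consumer surplus = 4263.87

The market clears where 535.35 - 1.5P = -27.65 + 0.5P. Rearranging, 2P = 563, hence P* = 281.5.
Substitute back: Q* = 535.35 - 1.5(281.5) = 113.1.
Demand choke price (Qd = 0): P = 535.35/1.5 = 356.9. Consumer surplus = ½ × (356.9 - 281.5) × 113.1 = 4263.87.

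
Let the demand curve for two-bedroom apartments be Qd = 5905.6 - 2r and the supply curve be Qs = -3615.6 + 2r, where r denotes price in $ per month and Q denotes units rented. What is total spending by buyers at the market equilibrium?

Equating demand and supply, 5905.6 - 2r = -3615.6 + 2r gives 4r = 9521.2, so r* = 2380.3.
Substitute back: Q* = 5905.6 - 2(2380.3) = 1145.
Total spending by buyers = r* × Q* = 2380.3 × 1145 = 2725443.5.

Total spending by buyers = 2725443.5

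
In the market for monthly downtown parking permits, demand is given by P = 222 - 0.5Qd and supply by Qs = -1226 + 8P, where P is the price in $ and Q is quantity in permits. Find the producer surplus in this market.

In direct form, Qd = 444 - 2P.
The market clears where 444 - 2P = -1226 + 8P. Rearranging, 10P = 1670, hence P* = 167.
Then Q* = 444 - 2(167) = 110.
Supply choke price (Qs = 0): P = 153.25. Producer surplus = ½ × (167 - 153.25) × 110 = 756.25.

Producer surplus = 756.25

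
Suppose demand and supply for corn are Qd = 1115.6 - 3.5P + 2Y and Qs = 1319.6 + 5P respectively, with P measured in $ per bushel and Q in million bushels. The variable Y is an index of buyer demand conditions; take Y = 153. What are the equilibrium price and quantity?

With Y = 153, demand is Qd = 1421.6 - 3.5P.
Set Qd = Qs: 1421.6 - 3.5P = 1319.6 + 5P, so 102 = 8.5P and P* = 12.
Substitute back: Q* = 1421.6 - 3.5(12) = 1379.6.

P* = 12, Q* = 1379.6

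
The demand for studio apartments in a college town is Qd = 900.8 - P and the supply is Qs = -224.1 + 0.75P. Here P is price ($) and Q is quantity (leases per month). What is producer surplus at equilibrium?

At equilibrium Qd = Qs, so 900.8 - P = -224.1 + 0.75P; collecting terms, 1124.9 = 1.75P and P* = 642.8.
Plugging P* into demand: Q* = 900.8 - 642.8 = 258.
Supply choke price (Qs = 0): P = 298.8. Producer surplus = ½ × (642.8 - 298.8) × 258 = 44376.

Producer surplus = 44376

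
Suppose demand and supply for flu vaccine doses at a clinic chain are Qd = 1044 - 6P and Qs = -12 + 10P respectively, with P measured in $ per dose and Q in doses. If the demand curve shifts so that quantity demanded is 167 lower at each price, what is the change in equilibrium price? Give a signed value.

ΔP = -10.4375

The market clears where 1044 - 6P = -12 + 10P. Rearranging, 16P = 1056, hence P* = 66.
Substitute back: Q* = 1044 - 6(66) = 648.
After the shift, demand is Qd = 877 - 6P.
New equilibrium: 889 = 16P, so P = 55.5625 and Q = 543.625.
ΔP = 55.5625 - 66 = -10.4375.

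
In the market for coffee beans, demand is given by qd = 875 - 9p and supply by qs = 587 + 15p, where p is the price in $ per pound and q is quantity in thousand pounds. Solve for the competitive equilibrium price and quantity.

p* = 12, q* = 767

Equating demand and supply, 875 - 9p = 587 + 15p gives 24p = 288, so p* = 12.
Then q* = 875 - 9(12) = 767.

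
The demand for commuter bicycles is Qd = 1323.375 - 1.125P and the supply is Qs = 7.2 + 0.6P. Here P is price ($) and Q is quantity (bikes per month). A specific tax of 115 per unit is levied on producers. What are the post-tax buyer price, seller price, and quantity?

P_b = 803, P_s = 688, Q = 420

The tax drives a wedge P_b - P_s = 115. Substituting P_s = P_b - 115 into supply: Qs = -61.8 + 0.6P_b.
Set Qd = Qs: 1323.375 - 1.125P_b = -61.8 + 0.6P_b, so 1385.175 = 1.725P_b and P_b = 803.
So P_s = 688 and the quantity traded is Q = 1323.375 - 1.125(803) = 420.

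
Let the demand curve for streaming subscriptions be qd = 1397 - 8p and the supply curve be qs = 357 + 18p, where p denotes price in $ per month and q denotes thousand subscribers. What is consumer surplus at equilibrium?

At equilibrium qd = qs, so 1397 - 8p = 357 + 18p; collecting terms, 1040 = 26p and p* = 40.
From the demand curve, q* = 1397 - 8(40) = 1077.
Demand choke price (qd = 0): p = 1397/8 = 174.625. Consumer surplus = ½ × (174.625 - 40) × 1077 = 72495.5625.

Consumer surplus = 72495.5625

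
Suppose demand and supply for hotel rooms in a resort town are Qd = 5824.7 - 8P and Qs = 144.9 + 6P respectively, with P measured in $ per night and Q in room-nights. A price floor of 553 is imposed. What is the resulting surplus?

At P = 553: Qd = 1400.7 and Qs = 3462.9.
Surplus = Qs - Qd = 3462.9 - 1400.7 = 2062.2.

Surplus = 2062.2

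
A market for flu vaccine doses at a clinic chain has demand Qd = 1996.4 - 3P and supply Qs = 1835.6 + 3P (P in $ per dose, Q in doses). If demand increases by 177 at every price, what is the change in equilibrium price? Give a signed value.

Set Qd = Qs: 1996.4 - 3P = 1835.6 + 3P, so 160.8 = 6P and P* = 26.8.
Plugging P* into demand: Q* = 1996.4 - 3(26.8) = 1916.
After the shift, demand is Qd = 2173.4 - 3P.
Re-solving, 6P = 337.8 gives P = 56.3 and Q = 2004.5.
ΔP = 56.3 - 26.8 = 29.5.

ΔP = 29.5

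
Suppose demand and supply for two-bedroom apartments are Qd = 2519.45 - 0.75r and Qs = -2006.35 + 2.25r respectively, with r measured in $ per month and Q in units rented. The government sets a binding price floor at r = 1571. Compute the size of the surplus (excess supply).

At r = 1571: Qd = 1341.2 and Qs = 1528.4.
Surplus = Qs - Qd = 1528.4 - 1341.2 = 187.2.

Surplus = 187.2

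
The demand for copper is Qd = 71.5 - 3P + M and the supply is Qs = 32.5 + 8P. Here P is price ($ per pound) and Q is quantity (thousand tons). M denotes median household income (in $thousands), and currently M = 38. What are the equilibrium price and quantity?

P* = 7, Q* = 88.5

With M = 38, demand is Qd = 109.5 - 3P.
At equilibrium Qd = Qs, so 109.5 - 3P = 32.5 + 8P; collecting terms, 77 = 11P and P* = 7.
Substitute back: Q* = 109.5 - 3(7) = 88.5.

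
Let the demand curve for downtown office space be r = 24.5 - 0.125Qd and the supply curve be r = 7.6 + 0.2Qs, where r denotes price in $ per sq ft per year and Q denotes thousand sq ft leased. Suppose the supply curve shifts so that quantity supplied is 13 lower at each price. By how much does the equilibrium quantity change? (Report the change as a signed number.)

ΔQ = -8

Solving each curve for Q: Qd = 196 - 8r and Qs = -38 + 5r.
Equating demand and supply, 196 - 8r = -38 + 5r gives 13r = 234, so r* = 18.
From the demand curve, Q* = 196 - 8(18) = 52.
After the shift, supply is Qs = -51 + 5r.
The new intersection has 247 = 13r, i.e. r = 19, Q = 44.
ΔQ = 44 - 52 = -8.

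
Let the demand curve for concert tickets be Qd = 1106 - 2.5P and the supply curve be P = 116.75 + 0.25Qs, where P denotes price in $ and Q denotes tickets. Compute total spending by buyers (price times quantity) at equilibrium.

Solving each curve for Q: Qs = -467 + 4P.
Set Qd = Qs: 1106 - 2.5P = -467 + 4P, so 1573 = 6.5P and P* = 242.
Plugging P* into demand: Q* = 1106 - 2.5(242) = 501.
Total spending by buyers = P* × Q* = 242 × 501 = 121242.

Total spending by buyers = 121242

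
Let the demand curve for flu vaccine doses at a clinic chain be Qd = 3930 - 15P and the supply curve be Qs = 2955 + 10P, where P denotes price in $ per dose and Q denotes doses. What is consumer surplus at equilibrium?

The market clears where 3930 - 15P = 2955 + 10P. Rearranging, 25P = 975, hence P* = 39.
Plugging P* into demand: Q* = 3930 - 15(39) = 3345.
Demand choke price (Qd = 0): P = 3930/15 = 262. Consumer surplus = ½ × (262 - 39) × 3345 = 372967.5.

Consumer surplus = 372967.5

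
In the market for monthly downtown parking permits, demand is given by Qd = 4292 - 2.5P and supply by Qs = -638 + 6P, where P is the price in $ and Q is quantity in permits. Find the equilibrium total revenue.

Total revenue = 1648360

At equilibrium Qd = Qs, so 4292 - 2.5P = -638 + 6P; collecting terms, 4930 = 8.5P and P* = 580.
Then Q* = 4292 - 2.5(580) = 2842.
Total revenue = P* × Q* = 580 × 2842 = 1648360.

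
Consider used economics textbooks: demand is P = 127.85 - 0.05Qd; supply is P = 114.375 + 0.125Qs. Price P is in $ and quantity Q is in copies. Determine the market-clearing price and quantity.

P* = 124, Q* = 77

Inverting to quantity form: Qd = 2557 - 20P and Qs = -915 + 8P.
The market clears where 2557 - 20P = -915 + 8P. Rearranging, 28P = 3472, hence P* = 124.
Plugging P* into demand: Q* = 2557 - 20(124) = 77.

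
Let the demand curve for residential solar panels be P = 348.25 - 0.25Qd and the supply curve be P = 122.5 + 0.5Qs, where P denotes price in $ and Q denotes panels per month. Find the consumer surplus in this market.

Consumer surplus = 11325.125

Rewriting in direct form: Qd = 1393 - 4P and Qs = -245 + 2P.
The market clears where 1393 - 4P = -245 + 2P. Rearranging, 6P = 1638, hence P* = 273.
Plugging P* into demand: Q* = 1393 - 4(273) = 301.
Demand choke price (Qd = 0): P = 1393/4 = 348.25. Consumer surplus = ½ × (348.25 - 273) × 301 = 11325.125.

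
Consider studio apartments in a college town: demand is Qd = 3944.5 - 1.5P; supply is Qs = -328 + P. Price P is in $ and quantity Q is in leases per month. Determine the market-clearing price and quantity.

At equilibrium Qd = Qs, so 3944.5 - 1.5P = -328 + P; collecting terms, 4272.5 = 2.5P and P* = 1709.
Plugging P* into demand: Q* = 3944.5 - 1.5(1709) = 1381.

P* = 1709, Q* = 1381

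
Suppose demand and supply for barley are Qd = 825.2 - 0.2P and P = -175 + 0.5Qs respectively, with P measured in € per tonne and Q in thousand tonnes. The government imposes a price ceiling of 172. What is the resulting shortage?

Shortage = 96.8

Inverting to quantity form: Qs = 350 + 2P.
Evaluating both curves at the ceiling price 172 gives Qd = 790.8, Qs = 694.
Shortage = Qd - Qs = 790.8 - 694 = 96.8.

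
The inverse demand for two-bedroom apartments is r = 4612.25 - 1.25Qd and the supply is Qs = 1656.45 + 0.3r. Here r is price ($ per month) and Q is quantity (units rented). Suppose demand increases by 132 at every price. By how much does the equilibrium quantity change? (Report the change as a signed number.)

Inverting to quantity form: Qd = 3689.8 - 0.8r.
The market clears where 3689.8 - 0.8r = 1656.45 + 0.3r. Rearranging, 1.1r = 2033.35, hence r* = 1848.5.
From the demand curve, Q* = 3689.8 - 0.8(1848.5) = 2211.
After the shift, demand is Qd = 3821.8 - 0.8r.
New equilibrium: 2165.35 = 1.1r, so r = 1968.5 and Q = 2247.
ΔQ = 2247 - 2211 = 36.

ΔQ = 36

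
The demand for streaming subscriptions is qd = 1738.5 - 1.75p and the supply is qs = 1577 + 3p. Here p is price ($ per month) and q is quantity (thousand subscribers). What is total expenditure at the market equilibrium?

Total expenditure = 57086

Equating demand and supply, 1738.5 - 1.75p = 1577 + 3p gives 4.75p = 161.5, so p* = 34.
From the demand curve, q* = 1738.5 - 1.75(34) = 1679.
Total expenditure = p* × q* = 34 × 1679 = 57086.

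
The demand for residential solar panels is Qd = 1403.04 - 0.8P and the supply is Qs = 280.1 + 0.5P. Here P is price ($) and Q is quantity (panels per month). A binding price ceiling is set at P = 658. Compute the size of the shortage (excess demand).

At P = 658: Qd = 876.64 and Qs = 609.1.
Shortage = Qd - Qs = 876.64 - 609.1 = 267.54.

Shortage = 267.54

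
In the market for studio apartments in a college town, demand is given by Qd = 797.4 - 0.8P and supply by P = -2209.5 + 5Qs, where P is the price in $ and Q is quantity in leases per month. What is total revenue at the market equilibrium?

Solving each curve for Q: Qs = 441.9 + 0.2P.
The market clears where 797.4 - 0.8P = 441.9 + 0.2P. Rearranging, P = 355.5, hence P* = 355.5.
Substitute back: Q* = 797.4 - 0.8(355.5) = 513.
Total revenue = P* × Q* = 355.5 × 513 = 182371.5.

Total revenue = 182371.5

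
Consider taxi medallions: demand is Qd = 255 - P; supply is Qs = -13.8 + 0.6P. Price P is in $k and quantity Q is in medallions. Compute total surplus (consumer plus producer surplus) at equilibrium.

Total surplus = 10092

At equilibrium Qd = Qs, so 255 - P = -13.8 + 0.6P; collecting terms, 268.8 = 1.6P and P* = 168.
From the demand curve, Q* = 255 - 168 = 87.
Demand choke price = 255; supply choke price = 23. CS = ½(255 - 168)(87) = 3784.5; PS = ½(168 - 23)(87) = 6307.5. Total surplus = 10092.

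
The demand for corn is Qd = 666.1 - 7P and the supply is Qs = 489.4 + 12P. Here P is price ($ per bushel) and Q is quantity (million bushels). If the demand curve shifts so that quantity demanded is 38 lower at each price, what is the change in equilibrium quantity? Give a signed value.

ΔQ = -24

Equating demand and supply, 666.1 - 7P = 489.4 + 12P gives 19P = 176.7, so P* = 9.3.
Then Q* = 666.1 - 7(9.3) = 601.
After the shift, demand is Qd = 628.1 - 7P.
Re-solving, 19P = 138.7 gives P = 7.3 and Q = 577.
ΔQ = 577 - 601 = -24.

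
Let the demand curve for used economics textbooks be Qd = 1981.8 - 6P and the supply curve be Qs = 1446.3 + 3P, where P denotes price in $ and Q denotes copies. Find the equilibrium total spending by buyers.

Total spending by buyers = 96675.6

Set Qd = Qs: 1981.8 - 6P = 1446.3 + 3P, so 535.5 = 9P and P* = 59.5.
Substitute back: Q* = 1981.8 - 6(59.5) = 1624.8.
Total spending by buyers = P* × Q* = 59.5 × 1624.8 = 96675.6.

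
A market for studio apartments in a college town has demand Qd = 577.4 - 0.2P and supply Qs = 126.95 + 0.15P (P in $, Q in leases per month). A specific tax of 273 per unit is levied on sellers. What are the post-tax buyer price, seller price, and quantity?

P_b = 1404, P_s = 1131, Q = 296.6

With a tax of 273 on sellers, they supply based on the net price P_s = P_b - 273, so Qs = 86 + 0.15P_b.
Set Qd = Qs: 577.4 - 0.2P_b = 86 + 0.15P_b, so 491.4 = 0.35P_b and P_b = 1404.
So P_s = 1131 and the quantity traded is Q = 577.4 - 0.2(1404) = 296.6.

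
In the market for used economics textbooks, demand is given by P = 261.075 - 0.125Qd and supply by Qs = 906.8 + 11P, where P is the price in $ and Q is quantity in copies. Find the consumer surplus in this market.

Solving each curve for Q: Qd = 2088.6 - 8P.
At equilibrium Qd = Qs, so 2088.6 - 8P = 906.8 + 11P; collecting terms, 1181.8 = 19P and P* = 62.2.
Substitute back: Q* = 2088.6 - 8(62.2) = 1591.
Demand choke price (Qd = 0): P = 2088.6/8 = 261.075. Consumer surplus = ½ × (261.075 - 62.2) × 1591 = 158205.0625.

Consumer surplus = 158205.0625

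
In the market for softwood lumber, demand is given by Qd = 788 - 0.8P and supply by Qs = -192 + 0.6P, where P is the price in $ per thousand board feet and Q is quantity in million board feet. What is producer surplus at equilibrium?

At equilibrium Qd = Qs, so 788 - 0.8P = -192 + 0.6P; collecting terms, 980 = 1.4P and P* = 700.
Substitute back: Q* = 788 - 0.8(700) = 228.
Supply choke price (Qs = 0): P = 320. Producer surplus = ½ × (700 - 320) × 228 = 43320.

Producer surplus = 43320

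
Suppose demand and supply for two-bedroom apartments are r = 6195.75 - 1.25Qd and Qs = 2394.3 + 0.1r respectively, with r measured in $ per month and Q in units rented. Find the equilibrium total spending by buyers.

Total spending by buyers = 7627113

Solving each curve for Q: Qd = 4956.6 - 0.8r.
Equating demand and supply, 4956.6 - 0.8r = 2394.3 + 0.1r gives 0.9r = 2562.3, so r* = 2847.
Then Q* = 4956.6 - 0.8(2847) = 2679.
Total spending by buyers = r* × Q* = 2847 × 2679 = 7627113.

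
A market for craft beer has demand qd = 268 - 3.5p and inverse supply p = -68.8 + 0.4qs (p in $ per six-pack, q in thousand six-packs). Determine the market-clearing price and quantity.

p* = 16, q* = 212

Solving each curve for q: qs = 172 + 2.5p.
Set qd = qs: 268 - 3.5p = 172 + 2.5p, so 96 = 6p and p* = 16.
From the demand curve, q* = 268 - 3.5(16) = 212.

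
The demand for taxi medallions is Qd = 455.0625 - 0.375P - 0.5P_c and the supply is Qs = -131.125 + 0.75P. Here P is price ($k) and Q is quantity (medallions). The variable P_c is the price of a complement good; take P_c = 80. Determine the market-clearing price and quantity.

P* = 485.5, Q* = 233

With P_c = 80, demand is Qd = 415.0625 - 0.375P.
Set Qd = Qs: 415.0625 - 0.375P = -131.125 + 0.75P, so 546.1875 = 1.125P and P* = 485.5.
From the demand curve, Q* = 415.0625 - 0.375(485.5) = 233.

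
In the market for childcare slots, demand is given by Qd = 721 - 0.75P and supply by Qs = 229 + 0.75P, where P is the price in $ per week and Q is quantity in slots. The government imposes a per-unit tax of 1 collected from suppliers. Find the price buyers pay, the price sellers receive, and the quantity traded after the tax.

With a tax of 1 on suppliers, they supply based on the net price P_s = P_b - 1, so Qs = 228.25 + 0.75P_b.
Set Qd = Qs: 721 - 0.75P_b = 228.25 + 0.75P_b, so 492.75 = 1.5P_b and P_b = 328.5.
Then P_s = 328.5 - 1 = 327.5 and Q = 721 - 0.75(328.5) = 474.625.

P_b = 328.5, P_s = 327.5, Q = 474.625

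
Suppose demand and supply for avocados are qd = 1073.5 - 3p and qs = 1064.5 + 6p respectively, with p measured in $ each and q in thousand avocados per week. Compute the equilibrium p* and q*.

Equating demand and supply, 1073.5 - 3p = 1064.5 + 6p gives 9p = 9, so p* = 1.
Substitute back: q* = 1073.5 - 3(1) = 1070.5.

p* = 1, q* = 1070.5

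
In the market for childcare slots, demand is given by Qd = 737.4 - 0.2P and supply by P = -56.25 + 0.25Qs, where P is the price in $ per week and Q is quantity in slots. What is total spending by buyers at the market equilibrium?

Total spending by buyers = 86986

Solving each curve for Q: Qs = 225 + 4P.
The market clears where 737.4 - 0.2P = 225 + 4P. Rearranging, 4.2P = 512.4, hence P* = 122.
Then Q* = 737.4 - 0.2(122) = 713.
Total spending by buyers = P* × Q* = 122 × 713 = 86986.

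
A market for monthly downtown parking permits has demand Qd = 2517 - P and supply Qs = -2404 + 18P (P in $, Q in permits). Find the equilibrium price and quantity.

P* = 259, Q* = 2258

Equating demand and supply, 2517 - P = -2404 + 18P gives 19P = 4921, so P* = 259.
Then Q* = 2517 - 259 = 2258.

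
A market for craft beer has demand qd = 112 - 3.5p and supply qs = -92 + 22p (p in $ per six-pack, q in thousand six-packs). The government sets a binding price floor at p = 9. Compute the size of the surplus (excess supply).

With p fixed at 9, quantity demanded is 80.5 and quantity supplied is 106.
Surplus = qs - qd = 106 - 80.5 = 25.5.

Surplus = 25.5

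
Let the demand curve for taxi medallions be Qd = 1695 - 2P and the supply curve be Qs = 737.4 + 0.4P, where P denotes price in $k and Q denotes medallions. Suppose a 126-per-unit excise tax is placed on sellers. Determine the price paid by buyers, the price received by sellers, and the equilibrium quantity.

The tax drives a wedge P_b - P_s = 126. Substituting P_s = P_b - 126 into supply: Qs = 687 + 0.4P_b.
Set Qd = Qs: 1695 - 2P_b = 687 + 0.4P_b, so 1008 = 2.4P_b and P_b = 420.
So P_s = 294 and the quantity traded is Q = 1695 - 2(420) = 855.

P_b = 420, P_s = 294, Q = 855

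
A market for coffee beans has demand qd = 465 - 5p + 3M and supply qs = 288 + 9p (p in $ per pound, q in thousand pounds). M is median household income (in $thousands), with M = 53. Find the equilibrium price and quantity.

With M = 53, demand is qd = 624 - 5p.
The market clears where 624 - 5p = 288 + 9p. Rearranging, 14p = 336, hence p* = 24.
Plugging p* into demand: q* = 624 - 5(24) = 504.

p* = 24, q* = 504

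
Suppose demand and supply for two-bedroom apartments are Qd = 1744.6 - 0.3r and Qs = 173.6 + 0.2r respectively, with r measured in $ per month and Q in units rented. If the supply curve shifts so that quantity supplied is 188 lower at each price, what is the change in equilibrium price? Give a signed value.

Equating demand and supply, 1744.6 - 0.3r = 173.6 + 0.2r gives 0.5r = 1571, so r* = 3142.
Plugging r* into demand: Q* = 1744.6 - 0.3(3142) = 802.
After the shift, supply is Qs = -14.4 + 0.2r.
Re-solving, 0.5r = 1759 gives r = 3518 and Q = 689.2.
Δr = 3518 - 3142 = 376.

Δr = 376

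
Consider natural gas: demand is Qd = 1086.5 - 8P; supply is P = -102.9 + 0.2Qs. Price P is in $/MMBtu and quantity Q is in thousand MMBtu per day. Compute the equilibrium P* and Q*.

P* = 44, Q* = 734.5

Inverting to quantity form: Qs = 514.5 + 5P.
Equating demand and supply, 1086.5 - 8P = 514.5 + 5P gives 13P = 572, so P* = 44.
Then Q* = 1086.5 - 8(44) = 734.5.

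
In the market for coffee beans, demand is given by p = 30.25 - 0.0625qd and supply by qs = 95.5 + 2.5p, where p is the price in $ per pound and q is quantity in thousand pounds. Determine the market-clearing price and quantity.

p* = 21, q* = 148

Solving each curve for q: qd = 484 - 16p.
The market clears where 484 - 16p = 95.5 + 2.5p. Rearranging, 18.5p = 388.5, hence p* = 21.
Then q* = 484 - 16(21) = 148.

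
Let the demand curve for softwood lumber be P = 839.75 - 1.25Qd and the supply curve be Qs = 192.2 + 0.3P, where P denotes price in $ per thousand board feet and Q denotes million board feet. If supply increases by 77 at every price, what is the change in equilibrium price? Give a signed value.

In direct form, Qd = 671.8 - 0.8P.
The market clears where 671.8 - 0.8P = 192.2 + 0.3P. Rearranging, 1.1P = 479.6, hence P* = 436.
Plugging P* into demand: Q* = 671.8 - 0.8(436) = 323.
After the shift, supply is Qs = 269.2 + 0.3P.
Re-solving, 1.1P = 402.6 gives P = 366 and Q = 379.
ΔP = 366 - 436 = -70.

ΔP = -70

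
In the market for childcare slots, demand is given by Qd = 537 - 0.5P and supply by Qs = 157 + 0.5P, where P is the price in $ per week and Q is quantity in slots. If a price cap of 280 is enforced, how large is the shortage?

Shortage = 100

Evaluating both curves at the ceiling price 280 gives Qd = 397, Qs = 297.
Shortage = Qd - Qs = 397 - 297 = 100.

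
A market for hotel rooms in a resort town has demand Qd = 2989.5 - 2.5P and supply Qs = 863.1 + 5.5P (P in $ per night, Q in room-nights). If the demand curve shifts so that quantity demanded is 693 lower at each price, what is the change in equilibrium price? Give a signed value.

Equating demand and supply, 2989.5 - 2.5P = 863.1 + 5.5P gives 8P = 2126.4, so P* = 265.8.
Substitute back: Q* = 2989.5 - 2.5(265.8) = 2325.
After the shift, demand is Qd = 2296.5 - 2.5P.
Re-solving, 8P = 1433.4 gives P = 179.175 and Q = 1848.5625.
ΔP = 179.175 - 265.8 = -86.625.

ΔP = -86.625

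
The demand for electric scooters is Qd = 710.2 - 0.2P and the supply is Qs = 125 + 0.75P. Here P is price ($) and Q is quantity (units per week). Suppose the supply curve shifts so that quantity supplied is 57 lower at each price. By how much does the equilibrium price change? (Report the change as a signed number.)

Set Qd = Qs: 710.2 - 0.2P = 125 + 0.75P, so 585.2 = 0.95P and P* = 616.
From the demand curve, Q* = 710.2 - 0.2(616) = 587.
After the shift, supply is Qs = 68 + 0.75P.
New equilibrium: 642.2 = 0.95P, so P = 676 and Q = 575.
ΔP = 676 - 616 = 60.

ΔP = 60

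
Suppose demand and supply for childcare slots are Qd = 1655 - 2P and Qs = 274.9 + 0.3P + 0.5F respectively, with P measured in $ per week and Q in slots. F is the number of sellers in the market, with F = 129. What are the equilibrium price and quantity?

P* = 572, Q* = 511

With F = 129, supply is Qs = 339.4 + 0.3P.
At equilibrium Qd = Qs, so 1655 - 2P = 339.4 + 0.3P; collecting terms, 1315.6 = 2.3P and P* = 572.
Substitute back: Q* = 1655 - 2(572) = 511.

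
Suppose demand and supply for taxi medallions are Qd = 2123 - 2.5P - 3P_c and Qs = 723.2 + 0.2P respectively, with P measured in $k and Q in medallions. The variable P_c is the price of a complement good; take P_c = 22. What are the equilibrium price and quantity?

P* = 494, Q* = 822

With P_c = 22, demand is Qd = 2057 - 2.5P.
Equating demand and supply, 2057 - 2.5P = 723.2 + 0.2P gives 2.7P = 1333.8, so P* = 494.
From the demand curve, Q* = 2057 - 2.5(494) = 822.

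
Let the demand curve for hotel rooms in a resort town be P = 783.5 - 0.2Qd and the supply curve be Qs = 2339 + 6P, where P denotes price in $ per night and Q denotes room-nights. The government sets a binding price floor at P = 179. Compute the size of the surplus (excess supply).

Surplus = 390.5

Inverting to quantity form: Qd = 3917.5 - 5P.
At P = 179: Qd = 3022.5 and Qs = 3413.
Surplus = Qs - Qd = 3413 - 3022.5 = 390.5.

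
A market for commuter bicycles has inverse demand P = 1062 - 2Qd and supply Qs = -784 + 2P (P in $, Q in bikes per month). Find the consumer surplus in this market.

Inverting to quantity form: Qd = 531 - 0.5P.
Set Qd = Qs: 531 - 0.5P = -784 + 2P, so 1315 = 2.5P and P* = 526.
Plugging P* into demand: Q* = 531 - 0.5(526) = 268.
Demand choke price (Qd = 0): P = 531/0.5 = 1062. Consumer surplus = ½ × (1062 - 526) × 268 = 71824.

Consumer surplus = 71824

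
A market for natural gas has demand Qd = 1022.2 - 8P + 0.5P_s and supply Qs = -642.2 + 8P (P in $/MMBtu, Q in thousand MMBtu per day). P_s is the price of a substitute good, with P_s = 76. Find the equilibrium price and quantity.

P* = 106.4, Q* = 209

With P_s = 76, demand is Qd = 1060.2 - 8P.
Equating demand and supply, 1060.2 - 8P = -642.2 + 8P gives 16P = 1702.4, so P* = 106.4.
Substitute back: Q* = 1060.2 - 8(106.4) = 209.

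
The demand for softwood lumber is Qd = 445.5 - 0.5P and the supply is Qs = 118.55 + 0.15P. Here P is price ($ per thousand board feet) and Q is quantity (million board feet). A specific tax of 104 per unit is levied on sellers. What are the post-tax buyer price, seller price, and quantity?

Sellers keep P_s = P_b - 104 per unit, so supply in terms of the buyer price is Qs = 102.95 + 0.15P_b.
Market clearing requires 445.5 - 0.5P_b = 102.95 + 0.15P_b; hence 342.55 = 0.65P_b and P_b = 527.
Then P_s = 527 - 104 = 423 and Q = 445.5 - 0.5(527) = 182.

P_b = 527, P_s = 423, Q = 182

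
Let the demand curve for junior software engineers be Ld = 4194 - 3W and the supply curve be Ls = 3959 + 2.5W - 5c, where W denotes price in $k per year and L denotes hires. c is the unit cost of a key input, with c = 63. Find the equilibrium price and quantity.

With c = 63, supply is Ls = 3644 + 2.5W.
The market clears where 4194 - 3W = 3644 + 2.5W. Rearranging, 5.5W = 550, hence W* = 100.
Then L* = 4194 - 3(100) = 3894.

W* = 100, L* = 3894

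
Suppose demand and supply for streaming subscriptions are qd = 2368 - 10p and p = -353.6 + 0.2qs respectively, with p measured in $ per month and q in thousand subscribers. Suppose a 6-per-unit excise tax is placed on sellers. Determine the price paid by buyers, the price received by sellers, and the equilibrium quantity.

p_b = 42, p_s = 36, q = 1948

Solving each curve for q: qs = 1768 + 5p.
The tax drives a wedge p_b - p_s = 6. Substituting p_s = p_b - 6 into supply: qs = 1738 + 5p_b.
Equate demand and the shifted supply: 2368 - 10p_b = 1738 + 5p_b, giving 15p_b = 630, so p_b = 42.
So p_s = 36 and the quantity traded is q = 2368 - 10(42) = 1948.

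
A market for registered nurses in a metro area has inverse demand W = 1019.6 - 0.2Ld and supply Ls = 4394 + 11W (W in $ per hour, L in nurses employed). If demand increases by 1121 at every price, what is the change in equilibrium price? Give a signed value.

In direct form, Ld = 5098 - 5W.
At equilibrium Ld = Ls, so 5098 - 5W = 4394 + 11W; collecting terms, 704 = 16W and W* = 44.
From the demand curve, L* = 5098 - 5(44) = 4878.
After the shift, demand is Ld = 6219 - 5W.
The new intersection has 1825 = 16W, i.e. W = 114.0625, L = 5648.6875.
ΔW = 114.0625 - 44 = 70.0625.

ΔW = 70.0625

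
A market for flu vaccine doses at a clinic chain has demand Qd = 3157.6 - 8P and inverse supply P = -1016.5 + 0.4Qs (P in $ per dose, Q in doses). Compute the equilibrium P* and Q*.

P* = 58.7, Q* = 2688

In direct form, Qs = 2541.25 + 2.5P.
Equating demand and supply, 3157.6 - 8P = 2541.25 + 2.5P gives 10.5P = 616.35, so P* = 58.7.
Substitute back: Q* = 3157.6 - 8(58.7) = 2688.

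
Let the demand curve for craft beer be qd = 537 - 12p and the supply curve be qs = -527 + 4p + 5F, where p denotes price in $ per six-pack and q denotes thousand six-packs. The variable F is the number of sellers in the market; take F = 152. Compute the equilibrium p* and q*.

p* = 19, q* = 309

With F = 152, supply is qs = 233 + 4p.
Equating demand and supply, 537 - 12p = 233 + 4p gives 16p = 304, so p* = 19.
Plugging p* into demand: q* = 537 - 12(19) = 309.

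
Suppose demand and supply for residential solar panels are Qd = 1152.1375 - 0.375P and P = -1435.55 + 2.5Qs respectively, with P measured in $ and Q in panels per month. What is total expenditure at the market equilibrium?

Total expenditure = 650623.25

Rewriting in direct form: Qs = 574.22 + 0.4P.
Set Qd = Qs: 1152.1375 - 0.375P = 574.22 + 0.4P, so 577.9175 = 0.775P and P* = 745.7.
Substitute back: Q* = 1152.1375 - 0.375(745.7) = 872.5.
Total expenditure = P* × Q* = 745.7 × 872.5 = 650623.25.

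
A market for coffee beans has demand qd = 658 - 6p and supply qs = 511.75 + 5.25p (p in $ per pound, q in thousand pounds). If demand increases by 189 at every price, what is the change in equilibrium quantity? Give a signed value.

The market clears where 658 - 6p = 511.75 + 5.25p. Rearranging, 11.25p = 146.25, hence p* = 13.
From the demand curve, q* = 658 - 6(13) = 580.
After the shift, demand is qd = 847 - 6p.
New equilibrium: 335.25 = 11.25p, so p = 29.8 and q = 668.2.
Δq = 668.2 - 580 = 88.2.

Δq = 88.2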